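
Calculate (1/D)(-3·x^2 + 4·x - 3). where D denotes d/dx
- x^{3} + 2 x^{2} - 3 x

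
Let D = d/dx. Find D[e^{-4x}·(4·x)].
4 \left(1 - 4 x\right) e^{- 4 x}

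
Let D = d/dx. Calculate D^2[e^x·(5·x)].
5 \left(x + 2\right) e^{x}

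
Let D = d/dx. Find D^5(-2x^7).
- 5040 x^{2}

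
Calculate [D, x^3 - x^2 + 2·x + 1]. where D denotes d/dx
3 x^{2} - 2 x + 2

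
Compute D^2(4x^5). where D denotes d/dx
80 x^{3}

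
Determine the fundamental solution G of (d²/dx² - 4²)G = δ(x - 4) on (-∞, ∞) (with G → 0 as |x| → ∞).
-\frac{e^{-4|x - 4|}}{8}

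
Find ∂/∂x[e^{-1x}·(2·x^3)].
2 x^{2} \left(3 - x\right) e^{- x}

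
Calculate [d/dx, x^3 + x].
3 x^{2} + 1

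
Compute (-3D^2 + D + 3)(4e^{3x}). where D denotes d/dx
- 84 e^{3 x}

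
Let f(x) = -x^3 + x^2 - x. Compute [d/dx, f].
- 3 x^{2} + 2 x - 1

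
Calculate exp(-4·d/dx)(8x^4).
8 x^{4} - 128 x^{3} + 768 x^{2} - 2048 x + 2048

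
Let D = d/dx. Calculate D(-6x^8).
- 48 x^{7}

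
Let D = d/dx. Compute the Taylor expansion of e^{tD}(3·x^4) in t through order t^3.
3 x \left(4 t^{3} + 6 t^{2} x + 4 t x^{2} + x^{3}\right)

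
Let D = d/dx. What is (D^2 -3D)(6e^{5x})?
60 e^{5 x}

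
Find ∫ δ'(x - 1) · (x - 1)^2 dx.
0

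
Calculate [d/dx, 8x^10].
80 x^{9}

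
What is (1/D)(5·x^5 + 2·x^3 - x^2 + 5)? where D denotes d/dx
\frac{5 x^{6}}{6} + \frac{x^{4}}{2} - \frac{x^{3}}{3} + 5 x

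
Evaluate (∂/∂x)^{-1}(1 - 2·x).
- x^{2} + x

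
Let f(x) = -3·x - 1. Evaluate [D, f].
-3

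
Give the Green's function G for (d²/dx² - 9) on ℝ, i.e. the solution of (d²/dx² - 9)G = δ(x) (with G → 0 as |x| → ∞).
-\frac{e^{-3|x|}}{6}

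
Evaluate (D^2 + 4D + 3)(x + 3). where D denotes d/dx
3 x + 13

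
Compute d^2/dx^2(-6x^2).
-12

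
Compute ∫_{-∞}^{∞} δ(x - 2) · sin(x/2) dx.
\sin{\left(1 \right)}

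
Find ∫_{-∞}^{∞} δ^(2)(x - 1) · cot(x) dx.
\frac{2 \cot{\left(1 \right)}}{\sin^{2}{\left(1 \right)}}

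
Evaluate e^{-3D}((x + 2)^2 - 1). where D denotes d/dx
x \left(x - 2\right)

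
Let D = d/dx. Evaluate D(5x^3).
15 x^{2}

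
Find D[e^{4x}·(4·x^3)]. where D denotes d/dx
x^{2} \left(16 x + 12\right) e^{4 x}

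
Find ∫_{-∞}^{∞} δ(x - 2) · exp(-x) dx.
e^{-2}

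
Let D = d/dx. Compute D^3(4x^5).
240 x^{2}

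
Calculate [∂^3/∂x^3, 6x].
18\frac{d^{2}}{dx^{2}}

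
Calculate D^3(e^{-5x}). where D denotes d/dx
- 125 e^{- 5 x}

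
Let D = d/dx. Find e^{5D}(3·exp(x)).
3 e^{x + 5}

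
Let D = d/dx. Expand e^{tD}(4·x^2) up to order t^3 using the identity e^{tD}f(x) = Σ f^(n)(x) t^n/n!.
4 t^{2} + 8 t x + 4 x^{2}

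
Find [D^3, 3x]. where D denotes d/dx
9D^{2}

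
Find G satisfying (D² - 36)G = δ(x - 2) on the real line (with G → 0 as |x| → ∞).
-\frac{e^{-6|x - 2|}}{12}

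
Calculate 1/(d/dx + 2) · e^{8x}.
\frac{e^{8 x}}{10}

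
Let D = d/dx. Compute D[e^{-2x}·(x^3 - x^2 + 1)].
\left(- 2 x^{3} + 5 x^{2} - 2 x - 2\right) e^{- 2 x}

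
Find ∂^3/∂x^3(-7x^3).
-42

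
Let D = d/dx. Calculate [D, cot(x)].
- \frac{1}{\sin^{2}{\left(x \right)}}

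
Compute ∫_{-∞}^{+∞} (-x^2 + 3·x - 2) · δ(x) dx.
-2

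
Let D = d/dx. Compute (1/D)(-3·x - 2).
- \frac{3 x^{2}}{2} - 2 x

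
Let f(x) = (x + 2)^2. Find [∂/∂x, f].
2 x + 4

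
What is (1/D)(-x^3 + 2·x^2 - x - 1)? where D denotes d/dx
- \frac{x^{4}}{4} + \frac{2 x^{3}}{3} - \frac{x^{2}}{2} - x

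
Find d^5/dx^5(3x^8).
20160 x^{3}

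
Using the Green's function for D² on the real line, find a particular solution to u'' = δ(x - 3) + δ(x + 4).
\frac{|x - 3|}{2} + \frac{|x + 4|}{2}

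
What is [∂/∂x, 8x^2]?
16 x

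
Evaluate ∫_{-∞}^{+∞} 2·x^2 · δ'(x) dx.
0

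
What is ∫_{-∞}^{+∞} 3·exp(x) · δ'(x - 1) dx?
- 3 e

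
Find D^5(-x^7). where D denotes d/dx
- 2520 x^{2}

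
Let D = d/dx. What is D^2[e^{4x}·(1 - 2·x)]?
- 32 x e^{4 x}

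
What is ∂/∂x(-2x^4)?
- 8 x^{3}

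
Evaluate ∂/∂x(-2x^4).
- 8 x^{3}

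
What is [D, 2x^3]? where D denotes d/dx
6 x^{2}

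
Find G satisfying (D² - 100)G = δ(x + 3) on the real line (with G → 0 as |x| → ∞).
-\frac{e^{-10|x + 3|}}{20}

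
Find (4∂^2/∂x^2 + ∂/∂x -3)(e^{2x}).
15 e^{2 x}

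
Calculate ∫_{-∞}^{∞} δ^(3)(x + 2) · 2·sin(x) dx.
2 \cos{\left(2 \right)}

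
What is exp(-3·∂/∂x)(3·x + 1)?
3 x - 8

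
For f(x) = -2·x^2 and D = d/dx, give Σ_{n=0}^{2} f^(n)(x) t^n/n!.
- 2 t^{2} - 4 t x - 2 x^{2}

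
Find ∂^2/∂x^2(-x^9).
- 72 x^{7}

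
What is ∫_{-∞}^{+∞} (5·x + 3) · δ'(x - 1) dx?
-5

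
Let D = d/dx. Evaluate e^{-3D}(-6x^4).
- 6 x^{4} + 72 x^{3} - 324 x^{2} + 648 x - 486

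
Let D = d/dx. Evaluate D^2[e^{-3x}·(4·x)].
12 \left(3 x - 2\right) e^{- 3 x}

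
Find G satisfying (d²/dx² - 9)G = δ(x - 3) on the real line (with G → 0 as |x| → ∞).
-\frac{e^{-3|x - 3|}}{6}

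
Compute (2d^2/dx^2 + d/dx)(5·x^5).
25 x^{3} \left(x + 8\right)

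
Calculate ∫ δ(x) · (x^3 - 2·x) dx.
0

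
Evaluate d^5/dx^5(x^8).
6720 x^{3}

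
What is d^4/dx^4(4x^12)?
47520 x^{8}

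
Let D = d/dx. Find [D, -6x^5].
- 30 x^{4}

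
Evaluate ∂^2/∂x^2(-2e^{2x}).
- 8 e^{2 x}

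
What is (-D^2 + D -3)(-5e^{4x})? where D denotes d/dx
75 e^{4 x}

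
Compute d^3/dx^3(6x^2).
0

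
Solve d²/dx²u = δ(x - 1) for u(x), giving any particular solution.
\frac{|x - 1|}{2}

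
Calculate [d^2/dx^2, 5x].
10\frac{d}{dx}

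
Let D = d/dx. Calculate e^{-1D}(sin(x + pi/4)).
\sin{\left(x - 1 + \frac{\pi}{4} \right)}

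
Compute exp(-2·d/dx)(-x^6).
- x^{6} + 12 x^{5} - 60 x^{4} + 160 x^{3} - 240 x^{2} + 192 x - 64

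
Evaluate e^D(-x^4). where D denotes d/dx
- x^{4} - 4 x^{3} - 6 x^{2} - 4 x - 1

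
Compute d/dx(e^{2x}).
2 e^{2 x}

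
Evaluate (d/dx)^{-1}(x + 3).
\frac{x^{2}}{2} + 3 x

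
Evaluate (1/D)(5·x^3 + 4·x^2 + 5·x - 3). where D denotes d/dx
\frac{5 x^{4}}{4} + \frac{4 x^{3}}{3} + \frac{5 x^{2}}{2} - 3 x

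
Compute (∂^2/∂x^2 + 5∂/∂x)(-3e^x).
- 18 e^{x}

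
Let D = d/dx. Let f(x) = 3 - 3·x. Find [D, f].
-3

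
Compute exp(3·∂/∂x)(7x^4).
7 x^{4} + 84 x^{3} + 378 x^{2} + 756 x + 567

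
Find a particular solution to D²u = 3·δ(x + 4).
\frac{3|x + 4|}{2}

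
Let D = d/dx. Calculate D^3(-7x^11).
- 6930 x^{8}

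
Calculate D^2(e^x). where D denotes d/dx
e^{x}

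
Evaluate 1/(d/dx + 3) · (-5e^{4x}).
- \frac{5 e^{4 x}}{7}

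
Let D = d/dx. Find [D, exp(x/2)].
\frac{e^{\frac{x}{2}}}{2}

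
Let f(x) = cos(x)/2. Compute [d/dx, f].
- \frac{\sin{\left(x \right)}}{2}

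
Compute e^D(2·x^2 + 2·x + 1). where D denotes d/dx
2 x^{2} + 6 x + 5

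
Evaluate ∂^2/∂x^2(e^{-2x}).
4 e^{- 2 x}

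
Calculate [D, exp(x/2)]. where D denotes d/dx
\frac{e^{\frac{x}{2}}}{2}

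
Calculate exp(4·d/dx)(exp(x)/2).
\frac{e^{x + 4}}{2}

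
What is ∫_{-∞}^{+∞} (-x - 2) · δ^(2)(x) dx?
0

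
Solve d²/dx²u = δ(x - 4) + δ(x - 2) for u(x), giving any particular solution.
\frac{|x - 4|}{2} + \frac{|x - 2|}{2}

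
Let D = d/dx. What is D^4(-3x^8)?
- 5040 x^{4}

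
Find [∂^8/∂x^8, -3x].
-24\frac{d^{7}}{dx^{7}}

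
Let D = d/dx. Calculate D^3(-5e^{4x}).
- 320 e^{4 x}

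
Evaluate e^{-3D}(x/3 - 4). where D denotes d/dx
\frac{x}{3} - 5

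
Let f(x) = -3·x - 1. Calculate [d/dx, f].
-3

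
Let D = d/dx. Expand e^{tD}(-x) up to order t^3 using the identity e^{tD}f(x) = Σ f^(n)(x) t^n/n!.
- t - x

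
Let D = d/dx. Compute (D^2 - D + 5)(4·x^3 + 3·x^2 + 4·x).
20 x^{3} + 3 x^{2} + 38 x + 2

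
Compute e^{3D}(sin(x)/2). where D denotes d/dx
\frac{\sin{\left(x + 3 \right)}}{2}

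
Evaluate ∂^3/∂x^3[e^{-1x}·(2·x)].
2 \left(3 - x\right) e^{- x}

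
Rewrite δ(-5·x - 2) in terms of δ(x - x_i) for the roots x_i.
\frac{\delta(x + 2/5)}{5}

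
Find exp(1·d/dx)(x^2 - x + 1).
x^{2} + x + 1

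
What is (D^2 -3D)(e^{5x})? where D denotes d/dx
10 e^{5 x}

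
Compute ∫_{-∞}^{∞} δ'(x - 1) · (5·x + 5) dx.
-5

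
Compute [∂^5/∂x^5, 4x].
20\frac{d^{4}}{dx^{4}}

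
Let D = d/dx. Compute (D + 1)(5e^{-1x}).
0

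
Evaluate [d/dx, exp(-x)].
- e^{- x}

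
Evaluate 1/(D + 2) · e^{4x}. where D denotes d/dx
\frac{e^{4 x}}{6}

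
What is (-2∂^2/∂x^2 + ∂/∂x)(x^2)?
2 x - 4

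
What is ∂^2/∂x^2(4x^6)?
120 x^{4}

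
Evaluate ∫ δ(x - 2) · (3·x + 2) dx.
8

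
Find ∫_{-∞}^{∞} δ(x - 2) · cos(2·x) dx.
\cos{\left(4 \right)}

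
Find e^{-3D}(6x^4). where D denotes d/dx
6 x^{4} - 72 x^{3} + 324 x^{2} - 648 x + 486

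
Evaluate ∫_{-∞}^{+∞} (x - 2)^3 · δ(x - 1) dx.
-1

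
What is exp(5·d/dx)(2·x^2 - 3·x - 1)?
2 x^{2} + 17 x + 34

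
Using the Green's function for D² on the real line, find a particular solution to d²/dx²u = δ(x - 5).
\frac{|x - 5|}{2}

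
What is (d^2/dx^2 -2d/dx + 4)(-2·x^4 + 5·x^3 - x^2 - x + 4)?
- 8 x^{4} + 36 x^{3} - 58 x^{2} + 30 x + 16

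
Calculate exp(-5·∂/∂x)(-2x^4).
- 2 x^{4} + 40 x^{3} - 300 x^{2} + 1000 x - 1250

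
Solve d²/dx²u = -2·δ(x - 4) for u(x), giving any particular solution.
-|x - 4|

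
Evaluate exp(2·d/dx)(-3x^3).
- 3 x^{3} - 18 x^{2} - 36 x - 24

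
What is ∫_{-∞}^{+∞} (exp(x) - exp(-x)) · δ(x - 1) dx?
2 \sinh{\left(1 \right)}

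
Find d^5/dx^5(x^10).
30240 x^{5}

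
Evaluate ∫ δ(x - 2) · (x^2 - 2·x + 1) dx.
1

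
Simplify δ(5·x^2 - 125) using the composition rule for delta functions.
\frac{\delta(x - 5) + \delta(x + 5)}{50}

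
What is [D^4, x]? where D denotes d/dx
4D^{3}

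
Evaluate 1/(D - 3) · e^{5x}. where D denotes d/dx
\frac{e^{5 x}}{2}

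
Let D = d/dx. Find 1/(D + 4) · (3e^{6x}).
\frac{3 e^{6 x}}{10}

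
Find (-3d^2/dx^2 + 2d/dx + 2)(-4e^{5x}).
252 e^{5 x}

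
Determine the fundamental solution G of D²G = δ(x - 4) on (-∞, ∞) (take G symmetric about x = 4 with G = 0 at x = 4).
\frac{|x - 4|}{2}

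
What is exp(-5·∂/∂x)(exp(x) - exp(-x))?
- e^{5 - x} + e^{x - 5}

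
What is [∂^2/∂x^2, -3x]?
-6\frac{d}{dx}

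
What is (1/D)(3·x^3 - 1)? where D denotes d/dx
\frac{3 x^{4}}{4} - x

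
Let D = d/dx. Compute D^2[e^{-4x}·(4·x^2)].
8 \left(8 x^{2} - 8 x + 1\right) e^{- 4 x}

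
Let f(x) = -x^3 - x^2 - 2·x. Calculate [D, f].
- 3 x^{2} - 2 x - 2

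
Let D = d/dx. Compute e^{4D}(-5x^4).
- 5 x^{4} - 80 x^{3} - 480 x^{2} - 1280 x - 1280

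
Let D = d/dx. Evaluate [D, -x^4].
- 4 x^{3}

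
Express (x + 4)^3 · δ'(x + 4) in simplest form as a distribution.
0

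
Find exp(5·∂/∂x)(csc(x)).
\csc{\left(x + 5 \right)}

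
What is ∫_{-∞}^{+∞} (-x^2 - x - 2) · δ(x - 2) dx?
-8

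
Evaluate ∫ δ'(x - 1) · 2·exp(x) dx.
- 2 e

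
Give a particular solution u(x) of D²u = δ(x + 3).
\frac{|x + 3|}{2}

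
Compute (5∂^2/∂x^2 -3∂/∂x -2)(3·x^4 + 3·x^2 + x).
- 6 x^{4} - 36 x^{3} + 174 x^{2} - 20 x + 27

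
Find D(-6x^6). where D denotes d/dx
- 36 x^{5}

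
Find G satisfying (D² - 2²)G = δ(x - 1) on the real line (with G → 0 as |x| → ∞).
-\frac{e^{-2|x - 1|}}{4}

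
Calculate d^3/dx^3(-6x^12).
- 7920 x^{9}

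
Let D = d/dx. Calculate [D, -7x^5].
- 35 x^{4}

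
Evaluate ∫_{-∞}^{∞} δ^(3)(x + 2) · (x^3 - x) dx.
-6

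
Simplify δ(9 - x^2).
\frac{\delta(x - 3) + \delta(x + 3)}{6}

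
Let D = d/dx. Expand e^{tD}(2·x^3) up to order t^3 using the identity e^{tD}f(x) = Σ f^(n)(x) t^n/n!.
2 t^{3} + 6 t^{2} x + 6 t x^{2} + 2 x^{3}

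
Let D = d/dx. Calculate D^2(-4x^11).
- 440 x^{9}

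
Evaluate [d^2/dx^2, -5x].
-10\frac{d}{dx}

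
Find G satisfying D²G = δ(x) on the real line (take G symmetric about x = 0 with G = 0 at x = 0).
\frac{|x|}{2}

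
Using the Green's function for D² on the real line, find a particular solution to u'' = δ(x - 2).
\frac{|x - 2|}{2}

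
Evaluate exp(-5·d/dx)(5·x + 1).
5 x - 24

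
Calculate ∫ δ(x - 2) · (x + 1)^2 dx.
9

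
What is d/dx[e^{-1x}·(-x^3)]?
x^{2} \left(x - 3\right) e^{- x}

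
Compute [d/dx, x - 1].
1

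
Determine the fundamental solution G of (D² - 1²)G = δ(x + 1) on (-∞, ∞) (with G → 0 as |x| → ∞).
-\frac{e^{-|x + 1|}}{2}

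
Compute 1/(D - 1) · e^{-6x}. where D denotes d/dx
- \frac{e^{- 6 x}}{7}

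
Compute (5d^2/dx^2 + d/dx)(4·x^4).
16 x^{2} \left(x + 15\right)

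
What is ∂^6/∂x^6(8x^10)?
1209600 x^{4}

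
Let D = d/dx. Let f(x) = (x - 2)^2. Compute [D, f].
2 x - 4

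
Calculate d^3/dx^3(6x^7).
1260 x^{4}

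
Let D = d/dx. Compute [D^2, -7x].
-14D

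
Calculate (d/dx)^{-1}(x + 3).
\frac{x^{2}}{2} + 3 x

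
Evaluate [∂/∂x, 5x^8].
40 x^{7}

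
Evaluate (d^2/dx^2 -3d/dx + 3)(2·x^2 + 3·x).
6 x^{2} - 3 x - 5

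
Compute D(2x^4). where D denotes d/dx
8 x^{3}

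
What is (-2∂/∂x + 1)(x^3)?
x^{2} \left(x - 6\right)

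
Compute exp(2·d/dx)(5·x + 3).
5 x + 13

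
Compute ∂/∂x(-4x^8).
- 32 x^{7}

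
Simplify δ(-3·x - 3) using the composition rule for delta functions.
\frac{\delta(x + 1)}{3}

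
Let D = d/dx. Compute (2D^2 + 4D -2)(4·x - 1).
18 - 8 x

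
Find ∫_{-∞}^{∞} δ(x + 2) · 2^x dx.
\frac{1}{4}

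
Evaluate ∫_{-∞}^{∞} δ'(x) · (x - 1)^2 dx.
2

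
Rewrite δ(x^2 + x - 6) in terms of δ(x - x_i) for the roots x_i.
\frac{\delta(x - 2) + \delta(x + 3)}{5}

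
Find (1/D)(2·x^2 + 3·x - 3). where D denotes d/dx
\frac{2 x^{3}}{3} + \frac{3 x^{2}}{2} - 3 x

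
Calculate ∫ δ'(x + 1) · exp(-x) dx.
e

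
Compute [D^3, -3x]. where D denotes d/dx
-9D^{2}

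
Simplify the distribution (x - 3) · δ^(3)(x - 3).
-3\delta^{(2)}(x - 3)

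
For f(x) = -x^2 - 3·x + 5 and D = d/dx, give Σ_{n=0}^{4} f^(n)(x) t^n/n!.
- t^{2} - t \left(2 x + 3\right) - x^{2} - 3 x + 5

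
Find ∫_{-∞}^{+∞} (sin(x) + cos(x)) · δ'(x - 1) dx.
- \cos{\left(1 \right)} + \sin{\left(1 \right)}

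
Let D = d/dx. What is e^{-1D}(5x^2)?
5 x^{2} - 10 x + 5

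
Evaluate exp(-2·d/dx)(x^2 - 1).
x^{2} - 4 x + 3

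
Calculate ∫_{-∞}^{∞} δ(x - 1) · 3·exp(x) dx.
3 e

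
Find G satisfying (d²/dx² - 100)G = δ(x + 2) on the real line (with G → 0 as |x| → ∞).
-\frac{e^{-10|x + 2|}}{20}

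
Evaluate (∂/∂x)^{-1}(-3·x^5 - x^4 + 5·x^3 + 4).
- \frac{x^{6}}{2} - \frac{x^{5}}{5} + \frac{5 x^{4}}{4} + 4 x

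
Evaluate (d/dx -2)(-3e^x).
3 e^{x}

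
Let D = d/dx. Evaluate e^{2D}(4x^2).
4 x^{2} + 16 x + 16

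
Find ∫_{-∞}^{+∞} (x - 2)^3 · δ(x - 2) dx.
0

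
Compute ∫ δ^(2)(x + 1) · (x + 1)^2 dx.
2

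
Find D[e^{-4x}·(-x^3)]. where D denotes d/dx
x^{2} \left(4 x - 3\right) e^{- 4 x}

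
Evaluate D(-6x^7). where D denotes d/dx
- 42 x^{6}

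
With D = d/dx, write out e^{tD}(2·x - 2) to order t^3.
2 t + 2 x - 2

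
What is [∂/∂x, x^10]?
10 x^{9}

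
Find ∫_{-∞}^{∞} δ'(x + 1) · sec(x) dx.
\tan{\left(1 \right)} \sec{\left(1 \right)}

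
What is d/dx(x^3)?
3 x^{2}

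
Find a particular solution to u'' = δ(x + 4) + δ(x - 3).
\frac{|x + 4|}{2} + \frac{|x - 3|}{2}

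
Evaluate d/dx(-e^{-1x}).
e^{- x}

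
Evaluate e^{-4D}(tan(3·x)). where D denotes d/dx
\tan{\left(3 x - 12 \right)}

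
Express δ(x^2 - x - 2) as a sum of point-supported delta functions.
\frac{\delta(x - 2) + \delta(x + 1)}{3}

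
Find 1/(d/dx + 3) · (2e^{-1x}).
e^{- x}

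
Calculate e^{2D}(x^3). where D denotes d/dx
x^{3} + 6 x^{2} + 12 x + 8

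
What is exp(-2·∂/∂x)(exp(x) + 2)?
e^{x - 2} + 2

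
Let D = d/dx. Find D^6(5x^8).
100800 x^{2}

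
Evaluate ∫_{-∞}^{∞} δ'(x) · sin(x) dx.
-1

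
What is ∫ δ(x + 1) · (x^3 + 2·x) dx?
-3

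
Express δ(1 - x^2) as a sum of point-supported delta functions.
\frac{\delta(x - 1) + \delta(x + 1)}{2}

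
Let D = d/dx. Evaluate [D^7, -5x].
-35D^{6}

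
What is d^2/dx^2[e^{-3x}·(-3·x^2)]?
3 \left(- 9 x^{2} + 12 x - 2\right) e^{- 3 x}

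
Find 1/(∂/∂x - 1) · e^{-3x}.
- \frac{e^{- 3 x}}{4}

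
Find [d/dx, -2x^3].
- 6 x^{2}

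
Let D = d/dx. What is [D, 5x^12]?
60 x^{11}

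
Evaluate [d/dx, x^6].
6 x^{5}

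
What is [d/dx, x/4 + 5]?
\frac{1}{4}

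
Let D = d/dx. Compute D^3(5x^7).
1050 x^{4}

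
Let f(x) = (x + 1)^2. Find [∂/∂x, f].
2 x + 2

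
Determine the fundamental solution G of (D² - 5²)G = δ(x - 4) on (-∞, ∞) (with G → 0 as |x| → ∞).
-\frac{e^{-5|x - 4|}}{10}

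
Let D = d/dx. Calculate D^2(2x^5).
40 x^{3}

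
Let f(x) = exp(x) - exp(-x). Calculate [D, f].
2 \cosh{\left(x \right)}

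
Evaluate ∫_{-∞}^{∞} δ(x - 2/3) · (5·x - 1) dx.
\frac{7}{3}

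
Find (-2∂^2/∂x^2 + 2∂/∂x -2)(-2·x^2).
4 x^{2} - 8 x + 8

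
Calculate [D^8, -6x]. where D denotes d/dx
-48D^{7}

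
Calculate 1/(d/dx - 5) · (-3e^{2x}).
e^{2 x}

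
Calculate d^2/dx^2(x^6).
30 x^{4}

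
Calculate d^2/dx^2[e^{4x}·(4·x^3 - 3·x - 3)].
\left(64 x^{3} + 96 x^{2} - 24 x - 72\right) e^{4 x}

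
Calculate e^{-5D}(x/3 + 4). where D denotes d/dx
\frac{x}{3} + \frac{7}{3}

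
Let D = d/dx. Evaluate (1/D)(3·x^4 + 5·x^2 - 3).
\frac{3 x^{5}}{5} + \frac{5 x^{3}}{3} - 3 x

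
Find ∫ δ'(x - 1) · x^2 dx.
-2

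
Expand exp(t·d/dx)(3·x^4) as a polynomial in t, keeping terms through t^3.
3 x \left(4 t^{3} + 6 t^{2} x + 4 t x^{2} + x^{3}\right)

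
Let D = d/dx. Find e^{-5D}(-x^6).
- x^{6} + 30 x^{5} - 375 x^{4} + 2500 x^{3} - 9375 x^{2} + 18750 x - 15625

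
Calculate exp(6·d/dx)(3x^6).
3 x^{6} + 108 x^{5} + 1620 x^{4} + 12960 x^{3} + 58320 x^{2} + 139968 x + 139968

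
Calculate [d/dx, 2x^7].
14 x^{6}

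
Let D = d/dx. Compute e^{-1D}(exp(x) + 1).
e^{x - 1} + 1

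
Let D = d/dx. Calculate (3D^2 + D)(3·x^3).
9 x \left(x + 6\right)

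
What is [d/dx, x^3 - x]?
3 x^{2} - 1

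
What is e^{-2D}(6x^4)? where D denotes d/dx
6 x^{4} - 48 x^{3} + 144 x^{2} - 192 x + 96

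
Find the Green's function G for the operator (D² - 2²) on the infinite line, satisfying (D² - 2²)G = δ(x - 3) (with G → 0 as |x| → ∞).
-\frac{e^{-2|x - 3|}}{4}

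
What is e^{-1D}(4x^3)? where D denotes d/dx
4 x^{3} - 12 x^{2} + 12 x - 4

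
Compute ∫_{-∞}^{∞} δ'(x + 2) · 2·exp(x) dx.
- \frac{2}{e^{2}}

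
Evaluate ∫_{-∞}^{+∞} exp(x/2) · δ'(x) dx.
- \frac{1}{2}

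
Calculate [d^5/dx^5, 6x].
30\frac{d^{4}}{dx^{4}}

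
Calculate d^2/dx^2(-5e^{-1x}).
- 5 e^{- x}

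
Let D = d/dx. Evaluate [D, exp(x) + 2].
e^{x}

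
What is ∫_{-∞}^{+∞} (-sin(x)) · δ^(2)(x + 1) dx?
- \sin{\left(1 \right)}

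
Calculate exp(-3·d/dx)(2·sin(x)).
2 \sin{\left(x - 3 \right)}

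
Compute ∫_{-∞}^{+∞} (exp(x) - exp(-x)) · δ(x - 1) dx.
2 \sinh{\left(1 \right)}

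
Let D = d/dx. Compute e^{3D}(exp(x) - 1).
e^{x + 3} - 1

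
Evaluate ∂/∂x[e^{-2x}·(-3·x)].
3 \left(2 x - 1\right) e^{- 2 x}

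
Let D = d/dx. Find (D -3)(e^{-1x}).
- 4 e^{- x}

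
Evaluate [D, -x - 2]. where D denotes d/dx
-1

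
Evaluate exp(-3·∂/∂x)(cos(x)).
\cos{\left(x - 3 \right)}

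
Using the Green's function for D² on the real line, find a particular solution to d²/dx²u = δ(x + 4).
\frac{|x + 4|}{2}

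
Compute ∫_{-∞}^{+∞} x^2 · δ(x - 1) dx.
1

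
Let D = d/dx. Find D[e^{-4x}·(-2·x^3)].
x^{2} \left(8 x - 6\right) e^{- 4 x}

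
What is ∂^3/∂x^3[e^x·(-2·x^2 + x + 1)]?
\left(- 2 x^{2} - 11 x - 8\right) e^{x}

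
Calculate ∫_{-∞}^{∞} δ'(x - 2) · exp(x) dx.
- e^{2}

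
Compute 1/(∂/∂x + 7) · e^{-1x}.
\frac{e^{- x}}{6}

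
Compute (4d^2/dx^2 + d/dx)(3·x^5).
15 x^{3} \left(x + 16\right)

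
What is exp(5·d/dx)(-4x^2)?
- 4 x^{2} - 40 x - 100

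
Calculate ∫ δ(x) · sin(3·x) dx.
0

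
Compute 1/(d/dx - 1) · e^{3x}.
\frac{e^{3 x}}{2}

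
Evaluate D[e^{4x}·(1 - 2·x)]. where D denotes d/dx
\left(2 - 8 x\right) e^{4 x}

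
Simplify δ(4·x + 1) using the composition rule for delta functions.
\frac{\delta(x + 1/4)}{4}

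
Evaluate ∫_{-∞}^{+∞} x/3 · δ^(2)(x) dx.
0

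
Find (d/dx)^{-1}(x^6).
\frac{x^{7}}{7}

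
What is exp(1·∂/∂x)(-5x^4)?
- 5 x^{4} - 20 x^{3} - 30 x^{2} - 20 x - 5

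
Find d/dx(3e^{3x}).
9 e^{3 x}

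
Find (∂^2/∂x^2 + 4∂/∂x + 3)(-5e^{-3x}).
0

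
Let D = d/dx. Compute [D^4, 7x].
28D^{3}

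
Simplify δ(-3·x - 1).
\frac{\delta(x + 1/3)}{3}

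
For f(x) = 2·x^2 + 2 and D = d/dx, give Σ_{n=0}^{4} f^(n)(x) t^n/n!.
2 t^{2} + 4 t x + 2 x^{2} + 2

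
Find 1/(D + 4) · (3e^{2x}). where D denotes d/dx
\frac{e^{2 x}}{2}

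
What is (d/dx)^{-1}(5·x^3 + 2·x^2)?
\frac{5 x^{4}}{4} + \frac{2 x^{3}}{3}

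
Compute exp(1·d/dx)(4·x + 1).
4 x + 5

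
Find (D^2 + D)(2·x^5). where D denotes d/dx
10 x^{3} \left(x + 4\right)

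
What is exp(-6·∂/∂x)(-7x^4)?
- 7 x^{4} + 168 x^{3} - 1512 x^{2} + 6048 x - 9072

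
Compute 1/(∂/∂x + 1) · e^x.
\frac{e^{x}}{2}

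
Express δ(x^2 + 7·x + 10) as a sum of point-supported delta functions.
\frac{\delta(x + 2) + \delta(x + 5)}{3}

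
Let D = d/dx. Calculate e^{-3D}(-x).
3 - x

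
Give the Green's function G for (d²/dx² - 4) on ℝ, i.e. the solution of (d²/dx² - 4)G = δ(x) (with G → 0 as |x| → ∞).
-\frac{e^{-2|x|}}{4}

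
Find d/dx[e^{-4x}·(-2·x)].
2 \left(4 x - 1\right) e^{- 4 x}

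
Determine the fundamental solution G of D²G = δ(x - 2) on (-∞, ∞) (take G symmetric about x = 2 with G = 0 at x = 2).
\frac{|x - 2|}{2}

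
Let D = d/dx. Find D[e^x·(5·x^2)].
5 x \left(x + 2\right) e^{x}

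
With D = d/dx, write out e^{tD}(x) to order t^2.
t + x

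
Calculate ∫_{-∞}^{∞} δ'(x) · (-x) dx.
1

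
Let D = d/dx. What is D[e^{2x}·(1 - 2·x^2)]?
\left(- 4 x^{2} - 4 x + 2\right) e^{2 x}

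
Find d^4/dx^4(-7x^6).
- 2520 x^{2}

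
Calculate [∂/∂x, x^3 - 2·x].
3 x^{2} - 2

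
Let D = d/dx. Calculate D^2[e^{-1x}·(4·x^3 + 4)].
4 \left(x^{3} - 6 x^{2} + 6 x + 1\right) e^{- x}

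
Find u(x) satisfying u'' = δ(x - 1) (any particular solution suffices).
\frac{|x - 1|}{2}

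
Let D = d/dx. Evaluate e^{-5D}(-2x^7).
- 2 x^{7} + 70 x^{6} - 1050 x^{5} + 8750 x^{4} - 43750 x^{3} + 131250 x^{2} - 218750 x + 156250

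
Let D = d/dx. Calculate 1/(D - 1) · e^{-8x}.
- \frac{e^{- 8 x}}{9}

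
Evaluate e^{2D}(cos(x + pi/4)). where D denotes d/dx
\cos{\left(x + \frac{\pi}{4} + 2 \right)}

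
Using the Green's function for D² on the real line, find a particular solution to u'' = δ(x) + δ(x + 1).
\frac{|x|}{2} + \frac{|x + 1|}{2}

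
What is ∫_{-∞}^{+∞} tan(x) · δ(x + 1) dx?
- \tan{\left(1 \right)}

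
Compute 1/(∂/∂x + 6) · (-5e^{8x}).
- \frac{5 e^{8 x}}{14}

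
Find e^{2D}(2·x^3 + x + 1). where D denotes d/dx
2 x^{3} + 12 x^{2} + 25 x + 19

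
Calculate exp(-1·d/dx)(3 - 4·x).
7 - 4 x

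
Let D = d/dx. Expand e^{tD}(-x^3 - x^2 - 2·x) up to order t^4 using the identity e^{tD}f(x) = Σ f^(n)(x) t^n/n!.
- t^{3} - t^{2} \left(3 x + 1\right) - t \left(3 x^{2} + 2 x + 2\right) - x^{3} - x^{2} - 2 x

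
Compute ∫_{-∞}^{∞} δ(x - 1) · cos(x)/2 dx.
\frac{\cos{\left(1 \right)}}{2}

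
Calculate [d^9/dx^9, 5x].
45\frac{d^{8}}{dx^{8}}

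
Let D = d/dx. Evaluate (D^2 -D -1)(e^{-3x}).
11 e^{- 3 x}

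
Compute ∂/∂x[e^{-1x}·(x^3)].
x^{2} \left(3 - x\right) e^{- x}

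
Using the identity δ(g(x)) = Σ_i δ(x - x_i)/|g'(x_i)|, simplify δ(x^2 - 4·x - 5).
\frac{\delta(x - 5) + \delta(x + 1)}{6}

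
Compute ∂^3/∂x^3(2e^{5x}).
250 e^{5 x}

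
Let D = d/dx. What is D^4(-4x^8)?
- 6720 x^{4}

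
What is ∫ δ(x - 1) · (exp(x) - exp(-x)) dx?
2 \sinh{\left(1 \right)}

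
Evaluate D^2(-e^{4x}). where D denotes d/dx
- 16 e^{4 x}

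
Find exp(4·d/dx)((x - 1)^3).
x^{3} + 9 x^{2} + 27 x + 27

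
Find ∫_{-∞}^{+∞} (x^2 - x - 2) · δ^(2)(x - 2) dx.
2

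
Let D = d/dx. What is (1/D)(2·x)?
x^{2}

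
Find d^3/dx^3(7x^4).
168 x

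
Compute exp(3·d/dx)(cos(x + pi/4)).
\cos{\left(x + \frac{\pi}{4} + 3 \right)}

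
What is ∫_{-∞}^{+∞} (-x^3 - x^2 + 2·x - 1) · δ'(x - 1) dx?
3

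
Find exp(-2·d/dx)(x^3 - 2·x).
x^{3} - 6 x^{2} + 10 x - 4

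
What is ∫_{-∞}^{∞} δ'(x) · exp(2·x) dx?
-2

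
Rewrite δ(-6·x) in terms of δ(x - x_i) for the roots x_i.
\frac{\delta(x)}{6}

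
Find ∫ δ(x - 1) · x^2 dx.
1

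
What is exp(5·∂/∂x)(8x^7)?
8 x^{7} + 280 x^{6} + 4200 x^{5} + 35000 x^{4} + 175000 x^{3} + 525000 x^{2} + 875000 x + 625000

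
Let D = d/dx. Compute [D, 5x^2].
10 x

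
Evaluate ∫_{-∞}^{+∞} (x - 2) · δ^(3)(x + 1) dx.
0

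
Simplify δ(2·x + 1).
\frac{\delta(x + 1/2)}{2}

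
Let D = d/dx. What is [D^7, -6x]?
-42D^{6}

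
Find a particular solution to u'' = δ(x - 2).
\frac{|x - 2|}{2}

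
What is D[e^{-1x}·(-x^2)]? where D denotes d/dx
x \left(x - 2\right) e^{- x}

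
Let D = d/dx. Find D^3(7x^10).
5040 x^{7}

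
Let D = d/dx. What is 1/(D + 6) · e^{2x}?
\frac{e^{2 x}}{8}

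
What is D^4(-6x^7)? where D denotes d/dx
- 5040 x^{3}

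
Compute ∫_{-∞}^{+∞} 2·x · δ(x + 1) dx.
-2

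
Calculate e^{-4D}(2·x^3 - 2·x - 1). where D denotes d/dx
2 x^{3} - 24 x^{2} + 94 x - 121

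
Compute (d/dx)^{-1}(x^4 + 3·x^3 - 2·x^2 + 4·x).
\frac{x^{5}}{5} + \frac{3 x^{4}}{4} - \frac{2 x^{3}}{3} + 2 x^{2}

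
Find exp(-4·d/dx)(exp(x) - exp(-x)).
- e^{4 - x} + e^{x - 4}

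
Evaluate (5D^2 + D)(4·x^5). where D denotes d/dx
20 x^{3} \left(x + 20\right)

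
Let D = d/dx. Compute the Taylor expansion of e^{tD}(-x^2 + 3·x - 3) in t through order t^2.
- t^{2} - t \left(2 x - 3\right) - x^{2} + 3 x - 3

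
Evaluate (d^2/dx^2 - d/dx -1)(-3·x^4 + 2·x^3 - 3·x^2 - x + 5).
3 x^{4} + 10 x^{3} - 39 x^{2} + 19 x - 10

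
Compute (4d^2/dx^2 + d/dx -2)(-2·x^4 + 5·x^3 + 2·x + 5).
4 x^{4} - 18 x^{3} - 81 x^{2} + 116 x - 8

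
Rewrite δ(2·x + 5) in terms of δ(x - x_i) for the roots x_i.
\frac{\delta(x + 5/2)}{2}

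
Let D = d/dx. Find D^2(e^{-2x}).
4 e^{- 2 x}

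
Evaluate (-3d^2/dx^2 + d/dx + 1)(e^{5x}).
- 69 e^{5 x}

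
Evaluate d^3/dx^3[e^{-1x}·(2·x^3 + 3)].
\left(- 2 x^{3} + 18 x^{2} - 36 x + 9\right) e^{- x}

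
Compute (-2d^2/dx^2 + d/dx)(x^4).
4 x^{2} \left(x - 6\right)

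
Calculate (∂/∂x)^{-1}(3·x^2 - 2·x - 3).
x^{3} - x^{2} - 3 x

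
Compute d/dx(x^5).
5 x^{4}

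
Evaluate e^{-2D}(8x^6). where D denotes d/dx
8 x^{6} - 96 x^{5} + 480 x^{4} - 1280 x^{3} + 1920 x^{2} - 1536 x + 512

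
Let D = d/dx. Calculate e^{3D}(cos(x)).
\cos{\left(x + 3 \right)}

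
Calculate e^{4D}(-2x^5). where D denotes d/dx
- 2 x^{5} - 40 x^{4} - 320 x^{3} - 1280 x^{2} - 2560 x - 2048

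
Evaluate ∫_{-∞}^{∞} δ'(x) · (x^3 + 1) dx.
0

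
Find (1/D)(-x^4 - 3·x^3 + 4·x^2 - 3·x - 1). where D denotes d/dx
- \frac{x^{5}}{5} - \frac{3 x^{4}}{4} + \frac{4 x^{3}}{3} - \frac{3 x^{2}}{2} - x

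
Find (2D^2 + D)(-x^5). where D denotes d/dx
5 x^{3} \left(- x - 8\right)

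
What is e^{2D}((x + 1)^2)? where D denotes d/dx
x^{2} + 6 x + 9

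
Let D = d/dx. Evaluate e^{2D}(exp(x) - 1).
e^{x + 2} - 1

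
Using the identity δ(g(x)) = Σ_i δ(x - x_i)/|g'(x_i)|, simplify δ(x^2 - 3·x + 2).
\frac{\delta(x - 2) + \delta(x - 1)}{1}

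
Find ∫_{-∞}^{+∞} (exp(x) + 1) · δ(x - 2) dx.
1 + e^{2}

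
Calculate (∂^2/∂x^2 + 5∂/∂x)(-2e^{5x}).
- 100 e^{5 x}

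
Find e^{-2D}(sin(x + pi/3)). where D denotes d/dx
\sin{\left(x - 2 + \frac{\pi}{3} \right)}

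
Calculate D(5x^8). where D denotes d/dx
40 x^{7}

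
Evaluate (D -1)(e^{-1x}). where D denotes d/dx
- 2 e^{- x}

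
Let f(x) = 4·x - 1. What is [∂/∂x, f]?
4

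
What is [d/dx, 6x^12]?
72 x^{11}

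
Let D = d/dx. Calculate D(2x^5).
10 x^{4}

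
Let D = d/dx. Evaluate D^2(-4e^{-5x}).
- 100 e^{- 5 x}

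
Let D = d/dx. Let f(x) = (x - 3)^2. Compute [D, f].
2 x - 6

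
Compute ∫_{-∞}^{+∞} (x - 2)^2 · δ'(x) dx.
4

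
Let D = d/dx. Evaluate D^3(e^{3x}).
27 e^{3 x}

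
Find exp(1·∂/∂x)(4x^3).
4 x^{3} + 12 x^{2} + 12 x + 4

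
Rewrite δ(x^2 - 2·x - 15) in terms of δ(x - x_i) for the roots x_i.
\frac{\delta(x - 5) + \delta(x + 3)}{8}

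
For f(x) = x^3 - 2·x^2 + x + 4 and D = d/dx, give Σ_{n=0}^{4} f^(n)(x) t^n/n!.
t^{3} + t^{2} \left(3 x - 2\right) + t \left(3 x^{2} - 4 x + 1\right) + x^{3} - 2 x^{2} + x + 4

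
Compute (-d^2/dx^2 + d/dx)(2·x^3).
6 x \left(x - 2\right)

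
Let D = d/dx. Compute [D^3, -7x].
-21D^{2}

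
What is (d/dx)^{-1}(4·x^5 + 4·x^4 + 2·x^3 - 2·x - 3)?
\frac{2 x^{6}}{3} + \frac{4 x^{5}}{5} + \frac{x^{4}}{2} - x^{2} - 3 x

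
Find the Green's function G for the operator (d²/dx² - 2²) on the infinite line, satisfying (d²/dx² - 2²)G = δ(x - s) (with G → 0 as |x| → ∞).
-\frac{e^{-2|x-s|}}{4}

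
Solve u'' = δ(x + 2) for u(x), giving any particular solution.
\frac{|x + 2|}{2}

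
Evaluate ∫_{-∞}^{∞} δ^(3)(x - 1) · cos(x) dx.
- \sin{\left(1 \right)}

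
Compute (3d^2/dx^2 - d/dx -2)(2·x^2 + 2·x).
- 4 x^{2} - 8 x + 10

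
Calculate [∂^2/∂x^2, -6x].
-12\frac{d}{dx}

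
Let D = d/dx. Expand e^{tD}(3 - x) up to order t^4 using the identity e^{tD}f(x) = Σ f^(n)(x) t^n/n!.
- t - x + 3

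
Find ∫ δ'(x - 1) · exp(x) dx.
- e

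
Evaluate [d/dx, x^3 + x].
3 x^{2} + 1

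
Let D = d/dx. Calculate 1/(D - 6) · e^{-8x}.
- \frac{e^{- 8 x}}{14}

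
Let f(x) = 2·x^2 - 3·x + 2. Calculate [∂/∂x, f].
4 x - 3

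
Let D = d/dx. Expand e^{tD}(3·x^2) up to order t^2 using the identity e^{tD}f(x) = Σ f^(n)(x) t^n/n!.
3 t^{2} + 6 t x + 3 x^{2}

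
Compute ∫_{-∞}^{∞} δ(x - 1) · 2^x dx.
2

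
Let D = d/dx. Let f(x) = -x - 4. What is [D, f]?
-1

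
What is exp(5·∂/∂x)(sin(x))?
\sin{\left(x + 5 \right)}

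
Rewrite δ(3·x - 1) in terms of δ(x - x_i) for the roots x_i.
\frac{\delta(x - 1/3)}{3}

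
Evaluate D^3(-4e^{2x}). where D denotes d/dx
- 32 e^{2 x}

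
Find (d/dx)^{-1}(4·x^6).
\frac{4 x^{7}}{7}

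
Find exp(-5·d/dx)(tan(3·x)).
\tan{\left(3 x - 15 \right)}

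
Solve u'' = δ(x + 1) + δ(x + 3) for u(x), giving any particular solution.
\frac{|x + 1|}{2} + \frac{|x + 3|}{2}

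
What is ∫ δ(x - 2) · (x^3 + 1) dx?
9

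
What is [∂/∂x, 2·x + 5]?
2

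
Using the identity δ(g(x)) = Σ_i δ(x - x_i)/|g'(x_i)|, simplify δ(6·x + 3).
\frac{\delta(x + 1/2)}{6}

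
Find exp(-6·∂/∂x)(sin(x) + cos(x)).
\sqrt{2} \cos{\left(- x + \frac{\pi}{4} + 6 \right)}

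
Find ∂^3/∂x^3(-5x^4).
- 120 x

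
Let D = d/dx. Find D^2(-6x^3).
- 36 x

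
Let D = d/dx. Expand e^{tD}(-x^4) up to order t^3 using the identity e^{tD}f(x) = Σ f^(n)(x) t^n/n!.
x \left(- 4 t^{3} - 6 t^{2} x - 4 t x^{2} - x^{3}\right)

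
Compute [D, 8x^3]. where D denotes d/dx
24 x^{2}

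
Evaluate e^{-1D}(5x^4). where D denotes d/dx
5 x^{4} - 20 x^{3} + 30 x^{2} - 20 x + 5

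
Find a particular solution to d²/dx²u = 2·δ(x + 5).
|x + 5|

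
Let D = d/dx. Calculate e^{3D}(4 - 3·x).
- 3 x - 5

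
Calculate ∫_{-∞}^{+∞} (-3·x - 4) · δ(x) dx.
-4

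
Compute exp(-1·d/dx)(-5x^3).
- 5 x^{3} + 15 x^{2} - 15 x + 5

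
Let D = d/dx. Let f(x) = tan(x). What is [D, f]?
\frac{1}{\cos^{2}{\left(x \right)}}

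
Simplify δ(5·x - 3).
\frac{\delta(x - 3/5)}{5}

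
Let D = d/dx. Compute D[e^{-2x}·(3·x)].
3 \left(1 - 2 x\right) e^{- 2 x}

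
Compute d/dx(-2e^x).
- 2 e^{x}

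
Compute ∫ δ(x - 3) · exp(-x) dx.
e^{-3}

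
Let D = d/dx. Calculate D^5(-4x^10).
- 120960 x^{5}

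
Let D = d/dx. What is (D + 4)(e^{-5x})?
- e^{- 5 x}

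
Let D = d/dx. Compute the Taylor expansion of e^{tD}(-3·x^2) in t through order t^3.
- 3 t^{2} - 6 t x - 3 x^{2}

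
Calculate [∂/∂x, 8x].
8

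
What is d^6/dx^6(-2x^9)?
- 120960 x^{3}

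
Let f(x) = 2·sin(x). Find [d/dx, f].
2 \cos{\left(x \right)}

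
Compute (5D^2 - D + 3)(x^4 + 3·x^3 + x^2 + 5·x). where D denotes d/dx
3 x^{4} + 5 x^{3} + 54 x^{2} + 103 x + 5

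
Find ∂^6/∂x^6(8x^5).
0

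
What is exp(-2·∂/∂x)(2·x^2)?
2 x^{2} - 8 x + 8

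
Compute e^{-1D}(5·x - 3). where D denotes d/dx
5 x - 8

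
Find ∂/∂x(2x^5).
10 x^{4}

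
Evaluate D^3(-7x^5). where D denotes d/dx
- 420 x^{2}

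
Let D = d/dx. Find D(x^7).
7 x^{6}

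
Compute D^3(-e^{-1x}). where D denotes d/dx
e^{- x}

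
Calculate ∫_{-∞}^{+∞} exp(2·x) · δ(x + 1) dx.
e^{-2}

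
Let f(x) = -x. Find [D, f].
-1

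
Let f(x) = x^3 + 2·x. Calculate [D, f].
3 x^{2} + 2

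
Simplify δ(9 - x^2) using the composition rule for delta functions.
\frac{\delta(x - 3) + \delta(x + 3)}{6}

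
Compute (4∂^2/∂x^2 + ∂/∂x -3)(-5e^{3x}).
- 180 e^{3 x}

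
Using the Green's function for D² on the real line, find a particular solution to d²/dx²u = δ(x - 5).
\frac{|x - 5|}{2}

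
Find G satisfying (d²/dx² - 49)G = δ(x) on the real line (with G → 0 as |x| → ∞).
-\frac{e^{-7|x|}}{14}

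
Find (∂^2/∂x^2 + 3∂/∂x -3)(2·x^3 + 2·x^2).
- 6 x^{3} + 12 x^{2} + 24 x + 4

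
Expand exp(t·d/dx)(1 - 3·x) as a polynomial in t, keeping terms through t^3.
- 3 t - 3 x + 1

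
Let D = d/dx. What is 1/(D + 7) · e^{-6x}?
e^{- 6 x}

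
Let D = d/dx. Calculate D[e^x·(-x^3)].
x^{2} \left(- x - 3\right) e^{x}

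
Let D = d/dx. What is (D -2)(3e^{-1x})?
- 9 e^{- x}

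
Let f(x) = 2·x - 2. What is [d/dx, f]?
2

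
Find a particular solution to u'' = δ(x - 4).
\frac{|x - 4|}{2}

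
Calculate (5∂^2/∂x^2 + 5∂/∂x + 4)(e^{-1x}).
4 e^{- x}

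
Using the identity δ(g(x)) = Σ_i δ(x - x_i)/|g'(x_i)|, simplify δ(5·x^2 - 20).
\frac{\delta(x - 2) + \delta(x + 2)}{20}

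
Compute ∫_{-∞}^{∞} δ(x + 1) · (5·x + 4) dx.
-1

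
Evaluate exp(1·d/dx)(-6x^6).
- 6 x^{6} - 36 x^{5} - 90 x^{4} - 120 x^{3} - 90 x^{2} - 36 x - 6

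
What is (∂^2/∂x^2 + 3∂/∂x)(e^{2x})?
10 e^{2 x}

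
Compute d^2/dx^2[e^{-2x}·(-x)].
4 \left(1 - x\right) e^{- 2 x}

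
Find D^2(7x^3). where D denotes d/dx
42 x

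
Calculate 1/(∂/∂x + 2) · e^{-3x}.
- e^{- 3 x}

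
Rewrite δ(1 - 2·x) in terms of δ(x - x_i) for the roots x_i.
\frac{\delta(x - 1/2)}{2}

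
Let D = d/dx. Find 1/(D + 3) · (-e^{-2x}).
- e^{- 2 x}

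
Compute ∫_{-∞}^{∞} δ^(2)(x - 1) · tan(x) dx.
2 \tan{\left(1 \right)} + 2 \tan^{3}{\left(1 \right)}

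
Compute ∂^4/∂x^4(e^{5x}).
625 e^{5 x}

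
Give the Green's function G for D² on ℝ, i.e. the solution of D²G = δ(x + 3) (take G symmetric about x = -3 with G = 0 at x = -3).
\frac{|x + 3|}{2}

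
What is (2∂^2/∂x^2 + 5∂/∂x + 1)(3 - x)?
- x - 2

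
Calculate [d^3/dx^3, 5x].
15\frac{d^{2}}{dx^{2}}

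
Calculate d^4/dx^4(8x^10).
40320 x^{6}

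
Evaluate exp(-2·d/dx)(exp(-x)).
e^{2 - x}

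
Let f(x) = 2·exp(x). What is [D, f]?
2 e^{x}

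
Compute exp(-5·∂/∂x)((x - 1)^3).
x^{3} - 18 x^{2} + 108 x - 216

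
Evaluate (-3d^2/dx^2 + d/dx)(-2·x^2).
12 - 4 x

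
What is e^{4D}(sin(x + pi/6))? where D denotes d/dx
\sin{\left(x + \frac{\pi}{6} + 4 \right)}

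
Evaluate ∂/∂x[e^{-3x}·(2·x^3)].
6 x^{2} \left(1 - x\right) e^{- 3 x}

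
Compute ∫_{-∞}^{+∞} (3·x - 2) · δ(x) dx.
-2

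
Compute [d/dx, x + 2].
1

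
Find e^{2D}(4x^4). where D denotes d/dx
4 x^{4} + 32 x^{3} + 96 x^{2} + 128 x + 64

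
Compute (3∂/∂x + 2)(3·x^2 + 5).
6 x^{2} + 18 x + 10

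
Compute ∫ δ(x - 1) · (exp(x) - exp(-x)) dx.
2 \sinh{\left(1 \right)}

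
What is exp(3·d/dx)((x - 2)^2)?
x^{2} + 2 x + 1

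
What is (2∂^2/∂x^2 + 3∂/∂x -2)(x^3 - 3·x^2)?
- 2 x^{3} + 15 x^{2} - 6 x - 12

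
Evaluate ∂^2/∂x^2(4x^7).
168 x^{5}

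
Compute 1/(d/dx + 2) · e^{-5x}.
- \frac{e^{- 5 x}}{3}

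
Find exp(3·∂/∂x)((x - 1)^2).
x^{2} + 4 x + 4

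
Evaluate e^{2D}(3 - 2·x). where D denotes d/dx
- 2 x - 1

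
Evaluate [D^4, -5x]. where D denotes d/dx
-20D^{3}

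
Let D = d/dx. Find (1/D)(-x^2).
- \frac{x^{3}}{3}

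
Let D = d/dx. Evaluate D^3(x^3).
6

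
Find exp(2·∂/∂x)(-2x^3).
- 2 x^{3} - 12 x^{2} - 24 x - 16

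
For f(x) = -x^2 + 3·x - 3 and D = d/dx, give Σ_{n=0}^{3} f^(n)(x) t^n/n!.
- t^{2} - t \left(2 x - 3\right) - x^{2} + 3 x - 3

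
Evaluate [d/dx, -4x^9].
- 36 x^{8}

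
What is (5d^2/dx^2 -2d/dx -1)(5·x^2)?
- 5 x^{2} - 20 x + 50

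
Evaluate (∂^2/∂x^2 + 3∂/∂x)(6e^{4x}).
168 e^{4 x}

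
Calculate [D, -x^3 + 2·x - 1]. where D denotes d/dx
2 - 3 x^{2}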